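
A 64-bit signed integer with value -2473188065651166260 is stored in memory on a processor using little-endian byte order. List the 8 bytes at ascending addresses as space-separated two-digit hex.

Two's complement of -2473188065651166260 in 64 bits: 2473188065651166260 = 0x2252877133DF8C34; invert → 0xDDAD788ECC2073CB; add 1 → 0xDDAD788ECC2073CC.
Split into bytes (most-significant first): DD AD 78 8E CC 20 73 CC.
Little-endian stores the least-significant byte at the lowest address.
So at ascending addresses the bytes are CC 73 20 CC 8E 78 AD DD.

CC 73 20 CC 8E 78 AD DD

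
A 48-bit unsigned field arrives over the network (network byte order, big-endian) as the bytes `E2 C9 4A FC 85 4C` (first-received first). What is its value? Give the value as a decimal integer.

249354174367052

Big-endian: lowest address holds the most-significant byte.
The bytes are already most-significant first: 0xE2C94AFC854C.
0xE2C94AFC854C = 249354174367052.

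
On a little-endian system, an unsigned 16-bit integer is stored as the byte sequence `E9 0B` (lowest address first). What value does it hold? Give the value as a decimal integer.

3049

In little-endian order the low byte comes first in memory.
Reassemble most-significant byte first: 0B E9 → 0x0BE9.
0x0BE9 = 3049.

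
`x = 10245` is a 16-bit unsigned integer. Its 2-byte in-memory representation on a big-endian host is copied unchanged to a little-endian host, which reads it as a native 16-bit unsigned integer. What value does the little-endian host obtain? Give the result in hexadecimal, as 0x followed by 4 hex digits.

0x0528

10245 in 16-bit hexadecimal is 0x2805.
Stored big-endian, the bytes at ascending addresses are 28 05.
Read back as little-endian, the first byte is least significant, giving 0x0528.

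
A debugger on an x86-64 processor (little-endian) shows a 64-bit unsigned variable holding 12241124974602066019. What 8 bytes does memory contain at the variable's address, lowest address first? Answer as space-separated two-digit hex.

12241124974602066019 in hexadecimal, padded to 64 bits, is 0xA9E1364EE2519863.
Split into bytes (most-significant first): A9 E1 36 4E E2 51 98 63.
Little-endian: lowest address holds the least-significant byte.
So at ascending addresses the bytes are 63 98 51 E2 4E 36 E1 A9.

63 98 51 E2 4E 36 E1 A9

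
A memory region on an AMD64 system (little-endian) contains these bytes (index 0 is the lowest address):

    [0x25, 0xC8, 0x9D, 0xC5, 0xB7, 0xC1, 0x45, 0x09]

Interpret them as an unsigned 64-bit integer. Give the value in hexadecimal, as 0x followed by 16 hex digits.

0x0945C1B7C59DC825

Little-endian stores the least-significant byte at the lowest address.
Reassemble most-significant byte first: 09 45 C1 B7 C5 9D C8 25 → 0x0945C1B7C59DC825.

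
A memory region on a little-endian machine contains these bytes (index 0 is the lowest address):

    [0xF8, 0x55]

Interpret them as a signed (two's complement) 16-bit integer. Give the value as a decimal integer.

22008

Little-endian: lowest address holds the least-significant byte.
Reassemble most-significant byte first: 55 F8 → 0x55F8.
0x55F8 = 22008.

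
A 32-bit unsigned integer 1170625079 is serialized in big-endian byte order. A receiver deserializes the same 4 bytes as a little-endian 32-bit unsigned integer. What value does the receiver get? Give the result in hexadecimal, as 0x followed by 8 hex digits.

1170625079 in 32-bit hexadecimal is 0x45C65237.
Stored big-endian, the bytes at ascending addresses are 45 C6 52 37.
Read back as little-endian, the first byte is least significant, giving 0x3752C645.

0x3752C645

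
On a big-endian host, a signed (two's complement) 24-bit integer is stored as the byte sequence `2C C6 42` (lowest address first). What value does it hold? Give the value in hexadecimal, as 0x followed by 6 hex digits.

0x2CC642

Big-endian stores the most-significant byte at the lowest address.
The bytes are already most-significant first: 0x2CC642.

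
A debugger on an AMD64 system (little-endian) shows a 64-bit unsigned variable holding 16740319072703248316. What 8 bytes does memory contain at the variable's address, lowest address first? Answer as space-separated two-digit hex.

BC 77 2C AB 80 8F 51 E8

16740319072703248316 in hexadecimal, padded to 64 bits, is 0xE8518F80AB2C77BC.
Split into bytes (most-significant first): E8 51 8F 80 AB 2C 77 BC.
Little-endian: lowest address holds the least-significant byte.
So at ascending addresses the bytes are BC 77 2C AB 80 8F 51 E8.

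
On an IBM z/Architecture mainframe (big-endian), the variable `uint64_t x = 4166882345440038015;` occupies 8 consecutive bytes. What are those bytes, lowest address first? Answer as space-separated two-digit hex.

39 D3 BD 6A 84 CC CC 7F

4166882345440038015 in hexadecimal, padded to 64 bits, is 0x39D3BD6A84CCCC7F.
Split into bytes (most-significant first): 39 D3 BD 6A 84 CC CC 7F.
In big-endian order the high byte comes first in memory.
So the memory order matches the most-significant-first order: 39 D3 BD 6A 84 CC CC 7F.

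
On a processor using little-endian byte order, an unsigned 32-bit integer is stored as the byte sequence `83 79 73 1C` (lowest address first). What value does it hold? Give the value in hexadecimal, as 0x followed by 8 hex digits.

In little-endian order the low byte comes first in memory.
Reassemble most-significant byte first: 1C 73 79 83 → 0x1C737983.

0x1C737983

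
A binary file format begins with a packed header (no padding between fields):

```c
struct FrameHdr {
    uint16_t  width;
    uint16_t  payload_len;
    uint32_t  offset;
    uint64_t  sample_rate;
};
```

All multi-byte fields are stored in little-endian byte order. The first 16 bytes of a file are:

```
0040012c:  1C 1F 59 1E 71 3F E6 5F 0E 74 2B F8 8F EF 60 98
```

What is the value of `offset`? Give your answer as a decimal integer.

1608925041

`offset` follows `width` (2 B), `payload_len` (2 B), so it starts at offset 2 + 2 = 4 and occupies 4 bytes.
Bytes at offsets 4..7: 71 3F E6 5F.
In little-endian order the low byte comes first in memory.
Reassemble most-significant byte first: 5F E6 3F 71 → 0x5FE63F71.
0x5FE63F71 = 1608925041.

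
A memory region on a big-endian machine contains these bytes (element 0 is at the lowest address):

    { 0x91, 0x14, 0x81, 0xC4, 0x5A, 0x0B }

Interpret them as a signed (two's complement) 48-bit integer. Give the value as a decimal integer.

-121957714208245

Big-endian: lowest address holds the most-significant byte.
The bytes are already most-significant first: 0x911481C45A0B.
Top bit is set, so as a signed 48-bit value this is 0x911481C45A0B − 2^48 = -121957714208245.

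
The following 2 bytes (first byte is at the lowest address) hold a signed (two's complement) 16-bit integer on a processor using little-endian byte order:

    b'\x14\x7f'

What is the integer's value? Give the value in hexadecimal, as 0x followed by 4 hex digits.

0x7F14

Little-endian stores the least-significant byte at the lowest address.
Reassemble most-significant byte first: 7F 14 → 0x7F14.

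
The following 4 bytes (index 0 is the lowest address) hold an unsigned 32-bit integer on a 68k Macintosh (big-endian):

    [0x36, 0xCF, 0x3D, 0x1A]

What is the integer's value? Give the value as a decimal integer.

919551258

In big-endian order the high byte comes first in memory.
The bytes are already most-significant first: 0x36CF3D1A.
0x36CF3D1A = 919551258.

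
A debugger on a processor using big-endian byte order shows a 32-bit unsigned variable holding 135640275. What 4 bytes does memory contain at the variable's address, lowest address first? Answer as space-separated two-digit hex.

135640275 in hexadecimal, padded to 32 bits, is 0x0815B4D3.
Split into bytes (most-significant first): 08 15 B4 D3.
In big-endian order the high byte comes first in memory.
So the memory order matches the most-significant-first order: 08 15 B4 D3.

08 15 B4 D3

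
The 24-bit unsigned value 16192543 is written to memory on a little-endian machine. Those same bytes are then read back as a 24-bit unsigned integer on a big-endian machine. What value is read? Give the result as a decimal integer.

16192543 in 24-bit hexadecimal is 0xF7141F.
Stored little-endian, the bytes at ascending addresses are 1F 14 F7.
Read back as big-endian, the last byte is least significant, giving 0x1F14F7.
0x1F14F7 = 2036983.

2036983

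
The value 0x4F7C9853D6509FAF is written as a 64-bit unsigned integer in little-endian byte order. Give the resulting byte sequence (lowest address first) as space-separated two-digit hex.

AF 9F 50 D6 53 98 7C 4F

Split into bytes (most-significant first): 4F 7C 98 53 D6 50 9F AF.
In little-endian order the low byte comes first in memory.
So at ascending addresses the bytes are AF 9F 50 D6 53 98 7C 4F.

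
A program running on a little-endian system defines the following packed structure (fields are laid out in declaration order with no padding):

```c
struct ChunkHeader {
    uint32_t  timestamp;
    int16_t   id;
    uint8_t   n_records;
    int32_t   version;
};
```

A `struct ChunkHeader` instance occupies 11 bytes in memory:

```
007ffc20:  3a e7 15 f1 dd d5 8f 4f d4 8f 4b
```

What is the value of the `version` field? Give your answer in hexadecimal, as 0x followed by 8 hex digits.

`version` follows `timestamp` (4 B), `id` (2 B), `n_records` (1 B), so it starts at offset 4 + 2 + 1 = 7 and occupies 4 bytes.
Bytes at offsets 7..10: 4F D4 8F 4B.
Little-endian stores the least-significant byte at the lowest address.
Reassemble most-significant byte first: 4B 8F D4 4F → 0x4B8FD44F.

0x4B8FD44F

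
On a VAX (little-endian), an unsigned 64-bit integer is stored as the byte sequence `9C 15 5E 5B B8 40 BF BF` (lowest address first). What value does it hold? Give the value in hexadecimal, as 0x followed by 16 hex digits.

0xBFBF40B85B5E159C

Little-endian: lowest address holds the least-significant byte.
Reassemble most-significant byte first: BF BF 40 B8 5B 5E 15 9C → 0xBFBF40B85B5E159C.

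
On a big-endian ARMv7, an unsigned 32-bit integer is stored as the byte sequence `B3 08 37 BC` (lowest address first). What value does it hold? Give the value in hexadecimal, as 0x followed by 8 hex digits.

0xB30837BC

Big-endian: lowest address holds the most-significant byte.
The bytes are already most-significant first: 0xB30837BC.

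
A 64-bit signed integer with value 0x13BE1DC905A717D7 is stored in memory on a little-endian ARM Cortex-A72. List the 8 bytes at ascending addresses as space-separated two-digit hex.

Split into bytes (most-significant first): 13 BE 1D C9 05 A7 17 D7.
Little-endian stores the least-significant byte at the lowest address.
So at ascending addresses the bytes are D7 17 A7 05 C9 1D BE 13.

D7 17 A7 05 C9 1D BE 13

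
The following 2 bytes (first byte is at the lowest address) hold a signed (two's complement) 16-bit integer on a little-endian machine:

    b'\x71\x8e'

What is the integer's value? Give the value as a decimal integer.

In little-endian order the low byte comes first in memory.
Reassemble most-significant byte first: 8E 71 → 0x8E71.
Top bit is set, so as a signed 16-bit value this is 0x8E71 − 2^16 = -29071.

-29071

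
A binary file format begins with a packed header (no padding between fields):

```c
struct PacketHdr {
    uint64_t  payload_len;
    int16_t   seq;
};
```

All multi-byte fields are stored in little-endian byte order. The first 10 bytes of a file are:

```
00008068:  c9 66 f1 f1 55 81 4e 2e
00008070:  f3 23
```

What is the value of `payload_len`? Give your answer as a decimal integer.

`payload_len` is the first field, at byte offset 0, occupying 8 bytes.
Bytes at offsets 0..7: C9 66 F1 F1 55 81 4E 2E.
In little-endian order the low byte comes first in memory.
Reassemble most-significant byte first: 2E 4E 81 55 F1 F1 66 C9 → 0x2E4E8155F1F166C9.
0x2E4E8155F1F166C9 = 3336746580059449033.

3336746580059449033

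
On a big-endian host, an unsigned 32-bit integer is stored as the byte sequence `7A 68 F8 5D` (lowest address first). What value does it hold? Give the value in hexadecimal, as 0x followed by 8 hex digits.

0x7A68F85D

In big-endian order the high byte comes first in memory.
The bytes are already most-significant first: 0x7A68F85D.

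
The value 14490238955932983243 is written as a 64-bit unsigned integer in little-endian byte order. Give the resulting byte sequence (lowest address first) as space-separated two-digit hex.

14490238955932983243 in hexadecimal, padded to 64 bits, is 0xC917AB8ECEE99FCB.
Split into bytes (most-significant first): C9 17 AB 8E CE E9 9F CB.
In little-endian order the low byte comes first in memory.
So at ascending addresses the bytes are CB 9F E9 CE 8E AB 17 C9.

CB 9F E9 CE 8E AB 17 C9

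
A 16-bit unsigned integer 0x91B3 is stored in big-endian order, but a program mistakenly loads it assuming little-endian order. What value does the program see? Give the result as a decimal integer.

Stored big-endian, the bytes at ascending addresses are 91 B3.
Read back as little-endian, the first byte is least significant, giving 0xB391.
0xB391 = 45969.

45969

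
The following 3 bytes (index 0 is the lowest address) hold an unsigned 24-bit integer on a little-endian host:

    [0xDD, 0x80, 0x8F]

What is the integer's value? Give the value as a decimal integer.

Little-endian: lowest address holds the least-significant byte.
Reassemble most-significant byte first: 8F 80 DD → 0x8F80DD.
0x8F80DD = 9404637.

9404637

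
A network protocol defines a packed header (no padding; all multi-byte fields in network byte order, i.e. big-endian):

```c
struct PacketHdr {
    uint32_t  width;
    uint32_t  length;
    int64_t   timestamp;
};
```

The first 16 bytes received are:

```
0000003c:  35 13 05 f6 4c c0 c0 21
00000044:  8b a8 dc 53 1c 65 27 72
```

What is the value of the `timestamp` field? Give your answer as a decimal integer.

`timestamp` follows `width` (4 B), `length` (4 B), so it starts at offset 4 + 4 = 8 and occupies 8 bytes.
Bytes at offsets 8..15: 8B A8 DC 53 1C 65 27 72.
Big-endian: lowest address holds the most-significant byte.
The bytes are already most-significant first: 0x8BA8DC531C652772.
Top bit is set, so as a signed 64-bit value this is 0x8BA8DC531C652772 − 2^64 = -8383208456833390734.

-8383208456833390734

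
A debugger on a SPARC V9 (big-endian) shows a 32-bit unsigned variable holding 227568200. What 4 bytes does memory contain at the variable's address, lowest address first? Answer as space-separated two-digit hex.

227568200 in hexadecimal, padded to 32 bits, is 0x0D906A48.
Split into bytes (most-significant first): 0D 90 6A 48.
Big-endian stores the most-significant byte at the lowest address.
So the memory order matches the most-significant-first order: 0D 90 6A 48.

0D 90 6A 48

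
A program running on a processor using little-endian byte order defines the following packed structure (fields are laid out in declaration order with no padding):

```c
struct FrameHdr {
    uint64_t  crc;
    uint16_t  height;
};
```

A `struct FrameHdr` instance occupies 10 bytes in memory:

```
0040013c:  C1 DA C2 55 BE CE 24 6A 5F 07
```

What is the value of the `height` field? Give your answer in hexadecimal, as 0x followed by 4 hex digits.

0x075F

`height` follows `crc` (8 bytes), so it starts at byte offset 8 and occupies 2 bytes.
Bytes at offsets 8..9: 5F 07.
Little-endian: lowest address holds the least-significant byte.
Reassemble most-significant byte first: 07 5F → 0x075F.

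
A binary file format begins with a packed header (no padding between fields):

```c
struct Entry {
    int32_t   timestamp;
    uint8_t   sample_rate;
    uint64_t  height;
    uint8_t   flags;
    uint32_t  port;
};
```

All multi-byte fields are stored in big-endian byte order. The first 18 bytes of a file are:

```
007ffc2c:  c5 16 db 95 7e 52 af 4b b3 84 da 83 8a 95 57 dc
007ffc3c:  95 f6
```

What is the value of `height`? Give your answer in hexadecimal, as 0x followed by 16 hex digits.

`height` follows `timestamp` (4 B), `sample_rate` (1 B), so it starts at offset 4 + 1 = 5 and occupies 8 bytes.
Bytes at offsets 5..12: 52 AF 4B B3 84 DA 83 8A.
In big-endian order the high byte comes first in memory.
The bytes are already most-significant first: 0x52AF4BB384DA838A.

0x52AF4BB384DA838A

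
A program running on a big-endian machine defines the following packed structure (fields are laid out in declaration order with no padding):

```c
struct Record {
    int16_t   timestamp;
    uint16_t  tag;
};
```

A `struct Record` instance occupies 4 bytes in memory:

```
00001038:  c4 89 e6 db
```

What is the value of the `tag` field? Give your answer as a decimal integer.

`tag` follows `timestamp` (2 bytes), so it starts at byte offset 2 and occupies 2 bytes.
Bytes at offsets 2..3: E6 DB.
Big-endian stores the most-significant byte at the lowest address.
The bytes are already most-significant first: 0xE6DB.
0xE6DB = 59099.

59099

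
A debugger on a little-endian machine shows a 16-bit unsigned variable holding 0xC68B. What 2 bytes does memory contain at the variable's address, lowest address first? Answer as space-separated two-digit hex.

8B C6

Split into bytes (most-significant first): C6 8B.
Little-endian: lowest address holds the least-significant byte.
So at ascending addresses the bytes are 8B C6.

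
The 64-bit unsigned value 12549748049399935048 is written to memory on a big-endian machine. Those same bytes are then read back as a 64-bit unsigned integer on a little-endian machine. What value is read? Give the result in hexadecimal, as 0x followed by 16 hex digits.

0x487022095CA929AE

12549748049399935048 in 64-bit hexadecimal is 0xAE29A95C09227048.
Stored big-endian, the bytes at ascending addresses are AE 29 A9 5C 09 22 70 48.
Read back as little-endian, the first byte is least significant, giving 0x487022095CA929AE.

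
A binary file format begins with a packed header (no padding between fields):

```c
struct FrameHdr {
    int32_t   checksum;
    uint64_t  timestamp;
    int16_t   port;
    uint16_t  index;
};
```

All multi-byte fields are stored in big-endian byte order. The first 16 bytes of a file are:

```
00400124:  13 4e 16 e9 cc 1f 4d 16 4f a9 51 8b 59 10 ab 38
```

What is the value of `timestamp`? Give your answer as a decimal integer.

14708559666236445067

`timestamp` follows `checksum` (4 bytes), so it starts at byte offset 4 and occupies 8 bytes.
Bytes at offsets 4..11: CC 1F 4D 16 4F A9 51 8B.
In big-endian order the high byte comes first in memory.
The bytes are already most-significant first: 0xCC1F4D164FA9518B.
0xCC1F4D164FA9518B = 14708559666236445067.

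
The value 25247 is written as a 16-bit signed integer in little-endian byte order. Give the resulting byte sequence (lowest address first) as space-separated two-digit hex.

9F 62

25247 in hexadecimal, padded to 16 bits, is 0x629F.
Split into bytes (most-significant first): 62 9F.
Little-endian: lowest address holds the least-significant byte.
So at ascending addresses the bytes are 9F 62.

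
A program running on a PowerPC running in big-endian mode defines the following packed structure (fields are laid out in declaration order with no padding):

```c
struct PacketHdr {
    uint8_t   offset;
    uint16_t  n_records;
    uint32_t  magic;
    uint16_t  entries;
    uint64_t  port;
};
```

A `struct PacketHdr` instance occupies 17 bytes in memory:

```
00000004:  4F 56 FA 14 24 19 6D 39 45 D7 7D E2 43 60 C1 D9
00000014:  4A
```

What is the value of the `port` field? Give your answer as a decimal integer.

15527815869257341258

`port` follows `offset` (1 B), `n_records` (2 B), `magic` (4 B), `entries` (2 B), so it starts at offset 1 + 2 + 4 + 2 = 9 and occupies 8 bytes.
Bytes at offsets 9..16: D7 7D E2 43 60 C1 D9 4A.
Big-endian stores the most-significant byte at the lowest address.
The bytes are already most-significant first: 0xD77DE24360C1D94A.
0xD77DE24360C1D94A = 15527815869257341258.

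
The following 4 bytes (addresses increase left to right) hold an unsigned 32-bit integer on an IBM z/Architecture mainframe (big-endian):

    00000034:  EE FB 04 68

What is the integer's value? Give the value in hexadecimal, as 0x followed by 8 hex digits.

Big-endian: lowest address holds the most-significant byte.
The bytes are already most-significant first: 0xEEFB0468.

0xEEFB0468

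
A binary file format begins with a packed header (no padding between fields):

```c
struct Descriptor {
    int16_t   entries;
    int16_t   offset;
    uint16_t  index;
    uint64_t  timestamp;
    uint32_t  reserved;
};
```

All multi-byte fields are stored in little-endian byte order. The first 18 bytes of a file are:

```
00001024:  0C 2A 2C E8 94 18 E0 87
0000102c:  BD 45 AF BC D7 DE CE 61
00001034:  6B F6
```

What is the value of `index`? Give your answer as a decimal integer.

6292

`index` follows `entries` (2 B), `offset` (2 B), so it starts at offset 2 + 2 = 4 and occupies 2 bytes.
Bytes at offsets 4..5: 94 18.
Little-endian stores the least-significant byte at the lowest address.
Reassemble most-significant byte first: 18 94 → 0x1894.
0x1894 = 6292.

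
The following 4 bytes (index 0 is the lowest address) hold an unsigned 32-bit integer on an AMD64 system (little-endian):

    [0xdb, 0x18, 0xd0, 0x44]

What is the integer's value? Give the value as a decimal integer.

1154488539

Little-endian: lowest address holds the least-significant byte.
Reassemble most-significant byte first: 44 D0 18 DB → 0x44D018DB.
0x44D018DB = 1154488539.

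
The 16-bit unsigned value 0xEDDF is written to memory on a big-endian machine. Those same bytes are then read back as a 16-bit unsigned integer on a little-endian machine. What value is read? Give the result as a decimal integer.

Stored big-endian, the bytes at ascending addresses are ED DF.
Read back as little-endian, the first byte is least significant, giving 0xDFED.
0xDFED = 57325.

57325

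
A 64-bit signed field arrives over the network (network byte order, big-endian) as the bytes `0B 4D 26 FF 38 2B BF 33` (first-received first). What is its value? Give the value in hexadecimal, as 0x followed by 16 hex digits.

0x0B4D26FF382BBF33

In big-endian order the high byte comes first in memory.
The bytes are already most-significant first: 0x0B4D26FF382BBF33.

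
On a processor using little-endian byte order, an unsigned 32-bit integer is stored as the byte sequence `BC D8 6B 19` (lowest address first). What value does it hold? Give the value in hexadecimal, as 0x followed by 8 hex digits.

0x196BD8BC

In little-endian order the low byte comes first in memory.
Reassemble most-significant byte first: 19 6B D8 BC → 0x196BD8BC.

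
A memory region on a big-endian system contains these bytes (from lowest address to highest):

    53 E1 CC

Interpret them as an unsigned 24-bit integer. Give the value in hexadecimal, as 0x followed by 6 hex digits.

0x53E1CC

In big-endian order the high byte comes first in memory.
The bytes are already most-significant first: 0x53E1CC.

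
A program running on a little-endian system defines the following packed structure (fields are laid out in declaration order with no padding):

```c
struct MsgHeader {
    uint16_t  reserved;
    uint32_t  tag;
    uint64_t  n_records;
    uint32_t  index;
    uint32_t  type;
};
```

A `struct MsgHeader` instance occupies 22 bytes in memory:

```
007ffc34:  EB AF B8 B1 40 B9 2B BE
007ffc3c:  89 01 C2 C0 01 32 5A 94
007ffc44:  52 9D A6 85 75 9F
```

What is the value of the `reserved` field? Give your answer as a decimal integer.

`reserved` is the first field, at byte offset 0, occupying 2 bytes.
Bytes at offsets 0..1: EB AF.
Little-endian: lowest address holds the least-significant byte.
Reassemble most-significant byte first: AF EB → 0xAFEB.
0xAFEB = 45035.

45035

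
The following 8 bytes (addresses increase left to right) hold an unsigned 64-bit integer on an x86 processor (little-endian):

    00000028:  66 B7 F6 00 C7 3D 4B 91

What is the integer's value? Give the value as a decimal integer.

In little-endian order the low byte comes first in memory.
Reassemble most-significant byte first: 91 4B 3D C7 00 F6 B7 66 → 0x914B3DC700F6B766.
0x914B3DC700F6B766 = 10469529683676804966.

10469529683676804966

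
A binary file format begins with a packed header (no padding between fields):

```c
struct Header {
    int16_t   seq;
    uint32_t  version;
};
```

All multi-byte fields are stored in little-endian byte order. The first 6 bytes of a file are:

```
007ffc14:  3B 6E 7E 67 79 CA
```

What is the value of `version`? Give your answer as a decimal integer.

`version` follows `seq` (2 bytes), so it starts at byte offset 2 and occupies 4 bytes.
Bytes at offsets 2..5: 7E 67 79 CA.
Little-endian stores the least-significant byte at the lowest address.
Reassemble most-significant byte first: CA 79 67 7E → 0xCA79677E.
0xCA79677E = 3396953982.

3396953982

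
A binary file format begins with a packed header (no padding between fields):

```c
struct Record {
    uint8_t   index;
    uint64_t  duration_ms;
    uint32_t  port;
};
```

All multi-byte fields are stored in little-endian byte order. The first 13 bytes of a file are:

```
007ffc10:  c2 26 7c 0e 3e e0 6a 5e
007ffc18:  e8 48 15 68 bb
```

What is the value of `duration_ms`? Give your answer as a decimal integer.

16743937975956438054

`duration_ms` follows `index` (1 byte), so it starts at byte offset 1 and occupies 8 bytes.
Bytes at offsets 1..8: 26 7C 0E 3E E0 6A 5E E8.
In little-endian order the low byte comes first in memory.
Reassemble most-significant byte first: E8 5E 6A E0 3E 0E 7C 26 → 0xE85E6AE03E0E7C26.
0xE85E6AE03E0E7C26 = 16743937975956438054.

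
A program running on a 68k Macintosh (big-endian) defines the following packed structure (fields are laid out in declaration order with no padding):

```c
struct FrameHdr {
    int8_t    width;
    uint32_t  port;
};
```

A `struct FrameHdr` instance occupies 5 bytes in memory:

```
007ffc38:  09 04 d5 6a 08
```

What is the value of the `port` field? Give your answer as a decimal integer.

81095176

`port` follows `width` (1 byte), so it starts at byte offset 1 and occupies 4 bytes.
Bytes at offsets 1..4: 04 D5 6A 08.
Big-endian: lowest address holds the most-significant byte.
The bytes are already most-significant first: 0x04D56A08.
0x04D56A08 = 81095176.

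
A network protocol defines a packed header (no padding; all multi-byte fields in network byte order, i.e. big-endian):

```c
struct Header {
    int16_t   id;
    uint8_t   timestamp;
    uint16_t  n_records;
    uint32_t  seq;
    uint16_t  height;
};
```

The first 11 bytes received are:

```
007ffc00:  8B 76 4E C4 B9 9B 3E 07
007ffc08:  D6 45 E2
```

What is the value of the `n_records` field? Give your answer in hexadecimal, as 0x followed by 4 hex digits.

0xC4B9

`n_records` follows `id` (2 B), `timestamp` (1 B), so it starts at offset 2 + 1 = 3 and occupies 2 bytes.
Bytes at offsets 3..4: C4 B9.
In big-endian order the high byte comes first in memory.
The bytes are already most-significant first: 0xC4B9.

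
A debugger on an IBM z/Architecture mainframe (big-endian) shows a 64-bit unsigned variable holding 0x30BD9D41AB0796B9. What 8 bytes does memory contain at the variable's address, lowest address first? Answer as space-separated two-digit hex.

Split into bytes (most-significant first): 30 BD 9D 41 AB 07 96 B9.
In big-endian order the high byte comes first in memory.
So the memory order matches the most-significant-first order: 30 BD 9D 41 AB 07 96 B9.

30 BD 9D 41 AB 07 96 B9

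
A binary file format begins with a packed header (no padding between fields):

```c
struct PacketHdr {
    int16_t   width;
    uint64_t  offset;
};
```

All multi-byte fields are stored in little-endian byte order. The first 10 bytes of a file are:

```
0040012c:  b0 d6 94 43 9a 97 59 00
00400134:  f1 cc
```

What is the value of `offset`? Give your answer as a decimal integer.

14767585037920125844

`offset` follows `width` (2 bytes), so it starts at byte offset 2 and occupies 8 bytes.
Bytes at offsets 2..9: 94 43 9A 97 59 00 F1 CC.
In little-endian order the low byte comes first in memory.
Reassemble most-significant byte first: CC F1 00 59 97 9A 43 94 → 0xCCF10059979A4394.
0xCCF10059979A4394 = 14767585037920125844.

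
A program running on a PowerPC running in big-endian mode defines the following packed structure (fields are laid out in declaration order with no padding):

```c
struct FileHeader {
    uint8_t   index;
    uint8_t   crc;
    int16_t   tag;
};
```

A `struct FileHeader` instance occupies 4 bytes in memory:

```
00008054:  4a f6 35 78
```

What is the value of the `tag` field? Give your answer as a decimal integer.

`tag` follows `index` (1 B), `crc` (1 B), so it starts at offset 1 + 1 = 2 and occupies 2 bytes.
Bytes at offsets 2..3: 35 78.
In big-endian order the high byte comes first in memory.
The bytes are already most-significant first: 0x3578.
0x3578 = 13688.

13688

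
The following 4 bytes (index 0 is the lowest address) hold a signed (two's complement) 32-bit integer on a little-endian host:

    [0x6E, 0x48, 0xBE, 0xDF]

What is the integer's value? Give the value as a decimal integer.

-541177746

Little-endian stores the least-significant byte at the lowest address.
Reassemble most-significant byte first: DF BE 48 6E → 0xDFBE486E.
Top bit is set, so as a signed 32-bit value this is 0xDFBE486E − 2^32 = -541177746.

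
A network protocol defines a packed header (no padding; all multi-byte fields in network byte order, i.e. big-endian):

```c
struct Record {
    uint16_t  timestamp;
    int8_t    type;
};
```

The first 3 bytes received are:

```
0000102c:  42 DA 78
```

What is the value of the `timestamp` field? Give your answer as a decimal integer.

`timestamp` is the first field, at byte offset 0, occupying 2 bytes.
Bytes at offsets 0..1: 42 DA.
In big-endian order the high byte comes first in memory.
The bytes are already most-significant first: 0x42DA.
0x42DA = 17114.

17114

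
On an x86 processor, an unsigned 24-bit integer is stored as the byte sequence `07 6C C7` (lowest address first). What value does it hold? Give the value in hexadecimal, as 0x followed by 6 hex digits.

0xC76C07

In little-endian order the low byte comes first in memory.
Reassemble most-significant byte first: C7 6C 07 → 0xC76C07.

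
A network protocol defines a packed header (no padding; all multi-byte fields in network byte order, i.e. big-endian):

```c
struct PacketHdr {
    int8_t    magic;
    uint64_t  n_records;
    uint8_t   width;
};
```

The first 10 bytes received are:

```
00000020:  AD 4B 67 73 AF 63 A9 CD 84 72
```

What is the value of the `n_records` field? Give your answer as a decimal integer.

5433438672574336388

`n_records` follows `magic` (1 byte), so it starts at byte offset 1 and occupies 8 bytes.
Bytes at offsets 1..8: 4B 67 73 AF 63 A9 CD 84.
Big-endian: lowest address holds the most-significant byte.
The bytes are already most-significant first: 0x4B6773AF63A9CD84.
0x4B6773AF63A9CD84 = 5433438672574336388.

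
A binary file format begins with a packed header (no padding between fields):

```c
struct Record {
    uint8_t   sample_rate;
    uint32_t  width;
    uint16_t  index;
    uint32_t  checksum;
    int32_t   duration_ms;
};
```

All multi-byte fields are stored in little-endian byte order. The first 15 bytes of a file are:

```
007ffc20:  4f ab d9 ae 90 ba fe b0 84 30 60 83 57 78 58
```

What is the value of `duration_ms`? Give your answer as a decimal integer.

`duration_ms` follows `sample_rate` (1 B), `width` (4 B), `index` (2 B), `checksum` (4 B), so it starts at offset 1 + 4 + 2 + 4 = 11 and occupies 4 bytes.
Bytes at offsets 11..14: 83 57 78 58.
In little-endian order the low byte comes first in memory.
Reassemble most-significant byte first: 58 78 57 83 → 0x58785783.
0x58785783 = 1484281731.

1484281731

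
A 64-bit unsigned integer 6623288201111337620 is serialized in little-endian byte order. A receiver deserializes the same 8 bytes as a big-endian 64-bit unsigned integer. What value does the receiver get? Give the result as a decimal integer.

6623288201111337620 in 64-bit hexadecimal is 0x5BEAA586F846FA94.
Stored little-endian, the bytes at ascending addresses are 94 FA 46 F8 86 A5 EA 5B.
Read back as big-endian, the last byte is least significant, giving 0x94FA46F886A5EA5B.
0x94FA46F886A5EA5B = 10734970695015852635.

10734970695015852635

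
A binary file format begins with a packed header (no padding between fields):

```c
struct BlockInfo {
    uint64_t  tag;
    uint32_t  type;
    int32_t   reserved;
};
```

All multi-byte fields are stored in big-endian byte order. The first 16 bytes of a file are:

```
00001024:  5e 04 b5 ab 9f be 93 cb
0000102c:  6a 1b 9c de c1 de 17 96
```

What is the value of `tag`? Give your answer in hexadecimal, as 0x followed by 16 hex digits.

0x5E04B5AB9FBE93CB

`tag` is the first field, at byte offset 0, occupying 8 bytes.
Bytes at offsets 0..7: 5E 04 B5 AB 9F BE 93 CB.
In big-endian order the high byte comes first in memory.
The bytes are already most-significant first: 0x5E04B5AB9FBE93CB.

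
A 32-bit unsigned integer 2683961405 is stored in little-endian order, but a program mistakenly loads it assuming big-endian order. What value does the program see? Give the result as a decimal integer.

1023474335

2683961405 in 32-bit hexadecimal is 0x9FFA003D.
Stored little-endian, the bytes at ascending addresses are 3D 00 FA 9F.
Read back as big-endian, the last byte is least significant, giving 0x3D00FA9F.
0x3D00FA9F = 1023474335.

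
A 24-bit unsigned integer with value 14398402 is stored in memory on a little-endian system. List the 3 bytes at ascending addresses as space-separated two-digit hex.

C2 B3 DB

14398402 in hexadecimal, padded to 24 bits, is 0xDBB3C2.
Split into bytes (most-significant first): DB B3 C2.
Little-endian: lowest address holds the least-significant byte.
So at ascending addresses the bytes are C2 B3 DB.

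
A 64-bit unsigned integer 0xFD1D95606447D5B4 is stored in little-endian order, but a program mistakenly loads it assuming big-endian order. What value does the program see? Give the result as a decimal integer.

13030399593309085181

Stored little-endian, the bytes at ascending addresses are B4 D5 47 64 60 95 1D FD.
Read back as big-endian, the last byte is least significant, giving 0xB4D5476460951DFD.
0xB4D5476460951DFD = 13030399593309085181.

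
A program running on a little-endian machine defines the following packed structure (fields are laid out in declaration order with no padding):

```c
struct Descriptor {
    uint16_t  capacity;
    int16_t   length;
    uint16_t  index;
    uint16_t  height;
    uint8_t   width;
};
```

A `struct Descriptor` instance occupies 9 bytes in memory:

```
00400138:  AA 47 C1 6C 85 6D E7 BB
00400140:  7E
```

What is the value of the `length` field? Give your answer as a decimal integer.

27841

`length` follows `capacity` (2 bytes), so it starts at byte offset 2 and occupies 2 bytes.
Bytes at offsets 2..3: C1 6C.
In little-endian order the low byte comes first in memory.
Reassemble most-significant byte first: 6C C1 → 0x6CC1.
0x6CC1 = 27841.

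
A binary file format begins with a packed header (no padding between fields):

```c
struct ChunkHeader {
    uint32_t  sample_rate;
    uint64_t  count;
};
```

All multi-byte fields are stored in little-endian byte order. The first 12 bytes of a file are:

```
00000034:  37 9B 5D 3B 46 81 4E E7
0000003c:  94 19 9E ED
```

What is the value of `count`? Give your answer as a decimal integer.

`count` follows `sample_rate` (4 bytes), so it starts at byte offset 4 and occupies 8 bytes.
Bytes at offsets 4..11: 46 81 4E E7 94 19 9E ED.
In little-endian order the low byte comes first in memory.
Reassemble most-significant byte first: ED 9E 19 94 E7 4E 81 46 → 0xED9E1994E74E8146.
0xED9E1994E74E8146 = 17122150960635740486.

17122150960635740486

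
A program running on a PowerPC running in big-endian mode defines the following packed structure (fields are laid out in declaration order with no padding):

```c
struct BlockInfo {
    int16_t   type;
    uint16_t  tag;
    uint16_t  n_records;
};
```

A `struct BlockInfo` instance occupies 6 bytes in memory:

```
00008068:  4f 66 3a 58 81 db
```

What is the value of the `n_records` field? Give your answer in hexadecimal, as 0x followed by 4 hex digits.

`n_records` follows `type` (2 B), `tag` (2 B), so it starts at offset 2 + 2 = 4 and occupies 2 bytes.
Bytes at offsets 4..5: 81 DB.
Big-endian stores the most-significant byte at the lowest address.
The bytes are already most-significant first: 0x81DB.

0x81DB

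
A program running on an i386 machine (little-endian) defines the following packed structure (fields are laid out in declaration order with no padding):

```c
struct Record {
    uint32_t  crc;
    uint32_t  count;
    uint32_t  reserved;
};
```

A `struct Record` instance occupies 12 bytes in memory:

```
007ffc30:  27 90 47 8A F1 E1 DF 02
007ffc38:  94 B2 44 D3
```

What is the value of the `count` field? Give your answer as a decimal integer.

48226801

`count` follows `crc` (4 bytes), so it starts at byte offset 4 and occupies 4 bytes.
Bytes at offsets 4..7: F1 E1 DF 02.
In little-endian order the low byte comes first in memory.
Reassemble most-significant byte first: 02 DF E1 F1 → 0x02DFE1F1.
0x02DFE1F1 = 48226801.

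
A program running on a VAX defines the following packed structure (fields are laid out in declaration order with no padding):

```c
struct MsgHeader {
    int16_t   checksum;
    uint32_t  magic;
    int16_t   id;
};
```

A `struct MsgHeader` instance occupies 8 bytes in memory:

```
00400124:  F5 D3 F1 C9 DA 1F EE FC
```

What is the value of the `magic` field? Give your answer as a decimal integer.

`magic` follows `checksum` (2 bytes), so it starts at byte offset 2 and occupies 4 bytes.
Bytes at offsets 2..5: F1 C9 DA 1F.
In little-endian order the low byte comes first in memory.
Reassemble most-significant byte first: 1F DA C9 F1 → 0x1FDAC9F1.
0x1FDAC9F1 = 534432241.

534432241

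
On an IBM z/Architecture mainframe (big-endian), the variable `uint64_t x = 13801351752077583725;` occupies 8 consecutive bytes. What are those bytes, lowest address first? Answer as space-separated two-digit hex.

BF 88 40 4B BA CC A5 6D

13801351752077583725 in hexadecimal, padded to 64 bits, is 0xBF88404BBACCA56D.
Split into bytes (most-significant first): BF 88 40 4B BA CC A5 6D.
Big-endian stores the most-significant byte at the lowest address.
So the memory order matches the most-significant-first order: BF 88 40 4B BA CC A5 6D.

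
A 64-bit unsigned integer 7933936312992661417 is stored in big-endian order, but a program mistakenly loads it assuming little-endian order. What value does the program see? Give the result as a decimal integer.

12249649656421751662

7933936312992661417 in 64-bit hexadecimal is 0x6E1B010A767FFFA9.
Stored big-endian, the bytes at ascending addresses are 6E 1B 01 0A 76 7F FF A9.
Read back as little-endian, the first byte is least significant, giving 0xA9FF7F760A011B6E.
0xA9FF7F760A011B6E = 12249649656421751662.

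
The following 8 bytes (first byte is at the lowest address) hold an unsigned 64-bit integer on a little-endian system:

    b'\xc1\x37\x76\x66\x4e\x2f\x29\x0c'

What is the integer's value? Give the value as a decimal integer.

876283616273250241

In little-endian order the low byte comes first in memory.
Reassemble most-significant byte first: 0C 29 2F 4E 66 76 37 C1 → 0x0C292F4E667637C1.
0x0C292F4E667637C1 = 876283616273250241.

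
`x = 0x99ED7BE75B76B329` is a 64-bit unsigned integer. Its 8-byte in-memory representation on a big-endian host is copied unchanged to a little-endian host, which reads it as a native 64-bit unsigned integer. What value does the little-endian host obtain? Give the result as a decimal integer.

3004875513484012953

Stored big-endian, the bytes at ascending addresses are 99 ED 7B E7 5B 76 B3 29.
Read back as little-endian, the first byte is least significant, giving 0x29B3765BE77BED99.
0x29B3765BE77BED99 = 3004875513484012953.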